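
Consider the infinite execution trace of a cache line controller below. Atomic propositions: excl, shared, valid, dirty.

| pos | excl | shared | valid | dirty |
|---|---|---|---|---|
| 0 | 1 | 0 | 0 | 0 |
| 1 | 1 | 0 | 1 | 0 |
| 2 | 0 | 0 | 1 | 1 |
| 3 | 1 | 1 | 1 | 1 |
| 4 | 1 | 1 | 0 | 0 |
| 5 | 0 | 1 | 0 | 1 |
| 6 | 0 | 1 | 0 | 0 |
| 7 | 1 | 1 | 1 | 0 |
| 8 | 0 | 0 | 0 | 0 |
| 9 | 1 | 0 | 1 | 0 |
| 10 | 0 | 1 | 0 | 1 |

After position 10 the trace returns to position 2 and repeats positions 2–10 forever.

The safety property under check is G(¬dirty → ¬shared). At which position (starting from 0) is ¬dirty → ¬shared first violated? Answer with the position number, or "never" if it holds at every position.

Check ¬dirty → ¬shared at each position in order: 0 ✓, 1 ✓, 2 ✓, 3 ✓.
At position 4 the labels are {excl, shared}, so ¬dirty → ¬shared is false there. This is the first violation.

4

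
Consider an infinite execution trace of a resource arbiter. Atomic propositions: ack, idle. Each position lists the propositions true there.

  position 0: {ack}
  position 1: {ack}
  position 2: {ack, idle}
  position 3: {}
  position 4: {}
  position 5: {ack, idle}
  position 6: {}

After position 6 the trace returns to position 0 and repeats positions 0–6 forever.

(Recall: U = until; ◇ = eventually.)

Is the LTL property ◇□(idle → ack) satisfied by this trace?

Yes

□(idle → ack) holds at position 0, which is reachable from 0, so ◇□(idle → ack) holds.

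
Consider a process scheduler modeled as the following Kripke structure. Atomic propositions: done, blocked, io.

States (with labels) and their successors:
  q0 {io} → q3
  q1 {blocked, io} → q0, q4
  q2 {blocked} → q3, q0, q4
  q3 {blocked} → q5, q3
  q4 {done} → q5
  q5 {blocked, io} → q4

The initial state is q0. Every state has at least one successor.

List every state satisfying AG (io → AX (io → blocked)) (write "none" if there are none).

{q0, q2, q3, q4, q5}

States satisfying io → AX (io → blocked): {q0, q2, q3, q4, q5}.
States satisfying AG (io → AX (io → blocked)): {q0, q2, q3, q4, q5}.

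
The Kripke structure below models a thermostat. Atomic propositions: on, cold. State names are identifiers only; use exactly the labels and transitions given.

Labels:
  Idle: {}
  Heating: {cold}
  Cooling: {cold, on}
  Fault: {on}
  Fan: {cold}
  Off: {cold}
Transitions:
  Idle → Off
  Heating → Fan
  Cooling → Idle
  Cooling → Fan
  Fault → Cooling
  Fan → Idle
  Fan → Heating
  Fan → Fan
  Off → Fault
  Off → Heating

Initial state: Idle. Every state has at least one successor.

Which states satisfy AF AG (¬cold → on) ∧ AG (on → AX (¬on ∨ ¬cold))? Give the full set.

none

States satisfying AG (¬cold → on): ∅.
States satisfying AF AG (¬cold → on): ∅.
States satisfying on → AX (¬on ∨ ¬cold): {Idle, Heating, Cooling, Fan, Off}.
States satisfying AG (on → AX (¬on ∨ ¬cold)): ∅.
States satisfying AF AG (¬cold → on) ∧ AG (on → AX (¬on ∨ ¬cold)): ∅.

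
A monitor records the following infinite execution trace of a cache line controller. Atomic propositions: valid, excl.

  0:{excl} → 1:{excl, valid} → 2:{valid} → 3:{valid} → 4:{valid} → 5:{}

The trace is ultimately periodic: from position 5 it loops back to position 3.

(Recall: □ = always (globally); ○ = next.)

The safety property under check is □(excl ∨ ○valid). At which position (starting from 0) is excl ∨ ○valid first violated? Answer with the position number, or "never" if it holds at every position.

Check excl ∨ ○valid at each position in order: 0 ✓, 1 ✓, 2 ✓, 3 ✓.
At position 4 the labels are {valid} and the next position 5 has {}, so excl ∨ ○valid is false there. This is the first violation.

4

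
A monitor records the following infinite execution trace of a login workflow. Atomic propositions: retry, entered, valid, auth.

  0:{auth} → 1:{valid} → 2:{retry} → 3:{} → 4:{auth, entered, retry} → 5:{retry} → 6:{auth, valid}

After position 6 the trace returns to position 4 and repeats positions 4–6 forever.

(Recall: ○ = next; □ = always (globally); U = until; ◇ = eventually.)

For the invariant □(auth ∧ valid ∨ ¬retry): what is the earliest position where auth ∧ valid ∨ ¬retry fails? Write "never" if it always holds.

2

Check auth ∧ valid ∨ ¬retry at each position in order: 0 ✓, 1 ✓.
At position 2 the labels are {retry}, so auth ∧ valid ∨ ¬retry is false there. This is the first violation.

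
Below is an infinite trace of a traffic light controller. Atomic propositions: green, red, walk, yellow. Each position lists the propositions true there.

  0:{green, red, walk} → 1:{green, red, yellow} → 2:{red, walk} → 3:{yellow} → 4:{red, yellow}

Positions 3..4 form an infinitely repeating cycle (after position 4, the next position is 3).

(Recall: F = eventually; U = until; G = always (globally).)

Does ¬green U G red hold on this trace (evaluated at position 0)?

Walking from position 0: at position 0, G red has not yet held and ¬green fails, so ¬green U G red is false.

No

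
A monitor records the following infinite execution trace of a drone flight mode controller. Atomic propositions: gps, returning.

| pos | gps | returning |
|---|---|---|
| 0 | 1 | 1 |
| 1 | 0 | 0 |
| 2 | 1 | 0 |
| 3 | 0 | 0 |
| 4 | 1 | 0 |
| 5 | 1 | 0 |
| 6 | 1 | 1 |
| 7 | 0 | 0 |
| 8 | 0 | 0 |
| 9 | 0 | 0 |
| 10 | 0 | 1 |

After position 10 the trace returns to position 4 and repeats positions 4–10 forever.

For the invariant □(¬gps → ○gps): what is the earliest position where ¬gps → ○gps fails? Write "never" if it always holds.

Check ¬gps → ○gps at each position in order: 0 ✓, 1 ✓, 2 ✓, 3 ✓, 4 ✓, 5 ✓, 6 ✓.
At position 7 the labels are {} and the next position 8 has {}, so ¬gps → ○gps is false there. This is the first violation.

7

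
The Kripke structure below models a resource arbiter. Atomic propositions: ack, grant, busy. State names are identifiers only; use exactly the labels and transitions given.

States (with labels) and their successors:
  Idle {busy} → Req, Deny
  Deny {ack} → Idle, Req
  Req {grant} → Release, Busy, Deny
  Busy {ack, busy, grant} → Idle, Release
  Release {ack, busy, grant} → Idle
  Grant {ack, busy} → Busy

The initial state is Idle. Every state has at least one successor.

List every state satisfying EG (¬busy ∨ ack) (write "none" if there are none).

States satisfying ¬busy ∨ ack: {Deny, Req, Busy, Release, Grant}.
States satisfying EG (¬busy ∨ ack): {Deny, Req}.

{Deny, Req}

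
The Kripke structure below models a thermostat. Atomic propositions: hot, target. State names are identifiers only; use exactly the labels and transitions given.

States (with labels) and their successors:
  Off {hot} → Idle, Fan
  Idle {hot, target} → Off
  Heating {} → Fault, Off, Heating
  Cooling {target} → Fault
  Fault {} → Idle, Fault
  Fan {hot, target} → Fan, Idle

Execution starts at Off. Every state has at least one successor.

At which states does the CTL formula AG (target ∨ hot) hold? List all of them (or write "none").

{Off, Idle, Fan}

States satisfying target ∨ hot: {Off, Idle, Cooling, Fan}.
States satisfying AG (target ∨ hot): {Off, Idle, Fan}.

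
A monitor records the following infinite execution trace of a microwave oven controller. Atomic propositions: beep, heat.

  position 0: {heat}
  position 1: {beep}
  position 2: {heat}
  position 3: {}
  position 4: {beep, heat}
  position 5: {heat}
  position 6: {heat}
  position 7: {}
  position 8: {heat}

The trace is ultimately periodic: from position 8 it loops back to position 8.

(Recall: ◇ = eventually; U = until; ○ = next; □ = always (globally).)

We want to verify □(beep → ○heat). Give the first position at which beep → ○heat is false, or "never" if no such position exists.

never

beep → ○heat holds at every position 0..8, and those are all the positions the trace ever visits, so the invariant □(beep → ○heat) is never violated.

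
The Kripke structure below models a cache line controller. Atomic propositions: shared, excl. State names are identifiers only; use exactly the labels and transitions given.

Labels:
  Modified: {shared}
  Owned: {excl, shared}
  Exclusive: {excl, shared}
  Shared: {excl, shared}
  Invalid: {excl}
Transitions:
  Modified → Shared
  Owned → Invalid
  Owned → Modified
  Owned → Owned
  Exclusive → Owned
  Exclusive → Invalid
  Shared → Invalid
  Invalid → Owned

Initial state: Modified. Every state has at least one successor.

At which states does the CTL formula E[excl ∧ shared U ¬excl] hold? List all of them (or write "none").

States satisfying excl ∧ shared: {Owned, Exclusive, Shared}.
States satisfying ¬excl: {Modified}.
States satisfying E[excl ∧ shared U ¬excl]: {Modified, Owned, Exclusive}.

{Modified, Owned, Exclusive}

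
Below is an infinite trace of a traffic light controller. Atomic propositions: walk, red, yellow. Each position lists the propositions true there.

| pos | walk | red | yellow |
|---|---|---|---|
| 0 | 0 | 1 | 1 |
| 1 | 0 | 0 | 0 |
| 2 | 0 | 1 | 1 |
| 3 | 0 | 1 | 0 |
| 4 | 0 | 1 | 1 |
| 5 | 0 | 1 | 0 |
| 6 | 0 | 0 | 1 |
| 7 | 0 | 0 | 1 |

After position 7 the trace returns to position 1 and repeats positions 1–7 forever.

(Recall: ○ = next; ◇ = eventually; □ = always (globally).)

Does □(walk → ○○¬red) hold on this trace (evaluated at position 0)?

walk → ○○¬red holds at every position 0..7, and those are all positions ever visited, so □(walk → ○○¬red) holds.

Satisfied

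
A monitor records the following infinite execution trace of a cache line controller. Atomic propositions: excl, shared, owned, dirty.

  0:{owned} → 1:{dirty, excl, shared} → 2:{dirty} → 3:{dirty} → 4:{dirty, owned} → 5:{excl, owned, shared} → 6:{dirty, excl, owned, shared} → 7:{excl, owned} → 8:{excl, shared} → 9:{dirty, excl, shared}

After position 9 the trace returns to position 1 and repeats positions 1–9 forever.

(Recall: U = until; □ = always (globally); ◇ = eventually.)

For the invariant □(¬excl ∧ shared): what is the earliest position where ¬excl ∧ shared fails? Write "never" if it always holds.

0

At position 0 the labels are {owned}, so ¬excl ∧ shared is false there. This is the first violation.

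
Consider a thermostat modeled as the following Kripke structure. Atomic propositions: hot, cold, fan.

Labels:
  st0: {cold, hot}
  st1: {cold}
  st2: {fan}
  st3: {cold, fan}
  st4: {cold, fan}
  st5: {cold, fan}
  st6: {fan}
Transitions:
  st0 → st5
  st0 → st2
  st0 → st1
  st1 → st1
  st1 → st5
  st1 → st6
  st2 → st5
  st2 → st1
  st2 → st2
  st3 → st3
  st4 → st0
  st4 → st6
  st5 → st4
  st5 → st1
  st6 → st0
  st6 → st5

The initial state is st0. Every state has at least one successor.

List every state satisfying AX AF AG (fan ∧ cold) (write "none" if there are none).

States satisfying AF AG (fan ∧ cold): {st3}.
States satisfying AX AF AG (fan ∧ cold): {st3}.

{st3}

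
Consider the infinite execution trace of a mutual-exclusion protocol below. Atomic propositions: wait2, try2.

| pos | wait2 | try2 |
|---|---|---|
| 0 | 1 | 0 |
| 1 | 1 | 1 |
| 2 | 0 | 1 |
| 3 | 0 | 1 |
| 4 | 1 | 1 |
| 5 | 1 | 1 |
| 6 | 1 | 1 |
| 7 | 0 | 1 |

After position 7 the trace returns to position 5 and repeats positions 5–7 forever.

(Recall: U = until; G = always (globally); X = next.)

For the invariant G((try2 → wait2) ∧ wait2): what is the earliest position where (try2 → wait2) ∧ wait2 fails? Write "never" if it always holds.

2

Check (try2 → wait2) ∧ wait2 at each position in order: 0 ✓, 1 ✓.
At position 2 the labels are {try2}, so (try2 → wait2) ∧ wait2 is false there. This is the first violation.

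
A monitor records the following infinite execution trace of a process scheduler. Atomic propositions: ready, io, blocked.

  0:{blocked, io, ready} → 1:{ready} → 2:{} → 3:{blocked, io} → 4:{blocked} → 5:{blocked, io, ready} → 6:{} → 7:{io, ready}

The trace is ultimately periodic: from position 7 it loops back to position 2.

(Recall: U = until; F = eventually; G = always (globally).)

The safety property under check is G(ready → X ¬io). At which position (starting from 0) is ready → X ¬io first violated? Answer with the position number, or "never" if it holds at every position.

ready → X ¬io holds at every position 0..7, and those are all the positions the trace ever visits, so the invariant G(ready → X ¬io) is never violated.

never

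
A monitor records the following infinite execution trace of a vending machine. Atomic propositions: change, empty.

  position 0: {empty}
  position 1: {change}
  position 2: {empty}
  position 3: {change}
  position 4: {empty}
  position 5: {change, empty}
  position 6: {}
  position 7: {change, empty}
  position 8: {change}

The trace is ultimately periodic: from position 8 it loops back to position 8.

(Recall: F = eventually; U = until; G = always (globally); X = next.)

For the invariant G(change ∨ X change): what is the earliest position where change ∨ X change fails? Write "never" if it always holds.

never

change ∨ X change holds at every position 0..8, and those are all the positions the trace ever visits, so the invariant G(change ∨ X change) is never violated.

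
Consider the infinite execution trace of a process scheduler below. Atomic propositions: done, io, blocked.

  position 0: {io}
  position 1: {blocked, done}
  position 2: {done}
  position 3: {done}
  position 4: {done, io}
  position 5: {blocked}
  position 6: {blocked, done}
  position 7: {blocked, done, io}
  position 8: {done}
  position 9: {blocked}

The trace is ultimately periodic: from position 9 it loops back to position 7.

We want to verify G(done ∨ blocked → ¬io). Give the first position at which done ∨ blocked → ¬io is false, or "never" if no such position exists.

Check done ∨ blocked → ¬io at each position in order: 0 ✓, 1 ✓, 2 ✓, 3 ✓.
At position 4 the labels are {done, io}, so done ∨ blocked → ¬io is false there. This is the first violation.

4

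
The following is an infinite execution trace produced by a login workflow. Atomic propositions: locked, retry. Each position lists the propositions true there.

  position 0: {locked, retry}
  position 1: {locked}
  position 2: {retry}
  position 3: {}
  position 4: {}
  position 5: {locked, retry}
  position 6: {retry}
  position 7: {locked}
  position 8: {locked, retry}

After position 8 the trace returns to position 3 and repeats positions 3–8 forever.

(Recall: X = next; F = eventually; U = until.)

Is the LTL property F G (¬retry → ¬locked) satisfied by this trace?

G (¬retry → ¬locked) is false at every position 0..8, so it never becomes true and F G (¬retry → ¬locked) fails.

No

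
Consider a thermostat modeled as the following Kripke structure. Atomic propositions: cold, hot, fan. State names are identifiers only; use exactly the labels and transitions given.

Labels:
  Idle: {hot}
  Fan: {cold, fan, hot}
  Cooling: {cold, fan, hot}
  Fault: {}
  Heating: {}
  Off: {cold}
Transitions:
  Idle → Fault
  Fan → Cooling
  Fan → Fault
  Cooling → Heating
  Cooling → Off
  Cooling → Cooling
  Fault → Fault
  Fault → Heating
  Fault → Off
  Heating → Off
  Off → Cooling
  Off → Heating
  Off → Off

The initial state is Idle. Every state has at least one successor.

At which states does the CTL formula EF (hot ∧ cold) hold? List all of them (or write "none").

{Idle, Fan, Cooling, Fault, Heating, Off}

States satisfying hot ∧ cold: {Fan, Cooling}.
States satisfying EF (hot ∧ cold): {Idle, Fan, Cooling, Fault, Heating, Off}.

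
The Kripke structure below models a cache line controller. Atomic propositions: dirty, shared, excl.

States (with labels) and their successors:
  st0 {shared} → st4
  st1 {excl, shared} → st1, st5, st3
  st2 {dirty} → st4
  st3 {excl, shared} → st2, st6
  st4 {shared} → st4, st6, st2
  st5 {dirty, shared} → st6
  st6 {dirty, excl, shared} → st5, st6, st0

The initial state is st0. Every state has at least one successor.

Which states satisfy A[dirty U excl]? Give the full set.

States satisfying dirty: {st2, st5, st6}.
States satisfying excl: {st1, st3, st6}.
States satisfying A[dirty U excl]: {st1, st3, st5, st6}.

{st1, st3, st5, st6}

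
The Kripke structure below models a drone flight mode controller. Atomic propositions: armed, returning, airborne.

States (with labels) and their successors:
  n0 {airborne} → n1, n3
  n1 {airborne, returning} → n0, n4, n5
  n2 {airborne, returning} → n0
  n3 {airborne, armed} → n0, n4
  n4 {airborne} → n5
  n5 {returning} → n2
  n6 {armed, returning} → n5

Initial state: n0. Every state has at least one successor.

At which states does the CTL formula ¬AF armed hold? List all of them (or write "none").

{n0, n1, n2, n4, n5}

States satisfying armed: {n3, n6}.
States satisfying AF armed: {n3, n6}.
States satisfying ¬AF armed: {n0, n1, n2, n4, n5}.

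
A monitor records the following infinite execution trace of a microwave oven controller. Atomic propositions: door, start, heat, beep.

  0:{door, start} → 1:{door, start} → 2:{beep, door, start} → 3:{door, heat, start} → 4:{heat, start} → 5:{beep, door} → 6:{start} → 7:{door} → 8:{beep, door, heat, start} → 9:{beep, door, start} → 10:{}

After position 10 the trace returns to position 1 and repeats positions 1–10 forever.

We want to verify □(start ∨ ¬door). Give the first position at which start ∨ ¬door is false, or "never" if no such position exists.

Check start ∨ ¬door at each position in order: 0 ✓, 1 ✓, 2 ✓, 3 ✓, 4 ✓.
At position 5 the labels are {beep, door}, so start ∨ ¬door is false there. This is the first violation.

5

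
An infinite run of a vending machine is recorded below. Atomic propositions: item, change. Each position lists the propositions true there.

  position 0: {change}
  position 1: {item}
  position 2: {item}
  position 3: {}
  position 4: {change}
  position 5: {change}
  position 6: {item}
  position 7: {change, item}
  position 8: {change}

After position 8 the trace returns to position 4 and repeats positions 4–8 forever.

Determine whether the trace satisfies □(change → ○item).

Violated

change → ○item must hold at every position from 0 onward. It fails at position 4, so □(change → ○item) is false.
Positions where change holds: 0, 4, 5, 7, 8.
Check ○item at each: 0→ok, 4→fails, 5→ok, 7→fails, 8→fails.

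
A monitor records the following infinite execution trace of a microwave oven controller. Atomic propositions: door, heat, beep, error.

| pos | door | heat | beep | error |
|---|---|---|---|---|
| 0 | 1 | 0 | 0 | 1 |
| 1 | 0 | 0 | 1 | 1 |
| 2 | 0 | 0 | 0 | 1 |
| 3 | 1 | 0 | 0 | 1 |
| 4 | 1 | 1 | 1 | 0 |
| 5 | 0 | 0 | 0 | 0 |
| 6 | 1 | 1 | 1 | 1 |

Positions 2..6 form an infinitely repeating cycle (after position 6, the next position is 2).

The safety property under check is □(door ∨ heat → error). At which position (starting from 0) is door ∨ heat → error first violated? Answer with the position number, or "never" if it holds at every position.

4

Check door ∨ heat → error at each position in order: 0 ✓, 1 ✓, 2 ✓, 3 ✓.
At position 4 the labels are {beep, door, heat}, so door ∨ heat → error is false there. This is the first violation.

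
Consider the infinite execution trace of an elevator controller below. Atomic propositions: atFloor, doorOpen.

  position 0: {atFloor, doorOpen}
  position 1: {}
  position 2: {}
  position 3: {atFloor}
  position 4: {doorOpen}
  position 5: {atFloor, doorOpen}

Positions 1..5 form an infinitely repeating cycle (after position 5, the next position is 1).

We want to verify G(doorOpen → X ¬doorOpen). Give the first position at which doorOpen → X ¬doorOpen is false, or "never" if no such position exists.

Check doorOpen → X ¬doorOpen at each position in order: 0 ✓, 1 ✓, 2 ✓, 3 ✓.
At position 4 the labels are {doorOpen} and the next position 5 has {atFloor, doorOpen}, so doorOpen → X ¬doorOpen is false there. This is the first violation.

4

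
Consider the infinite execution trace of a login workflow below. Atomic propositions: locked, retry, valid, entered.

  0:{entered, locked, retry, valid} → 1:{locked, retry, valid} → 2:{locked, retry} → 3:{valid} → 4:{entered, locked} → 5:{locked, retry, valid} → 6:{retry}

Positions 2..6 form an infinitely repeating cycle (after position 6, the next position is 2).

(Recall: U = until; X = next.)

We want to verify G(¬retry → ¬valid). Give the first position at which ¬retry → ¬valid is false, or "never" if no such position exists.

3

Check ¬retry → ¬valid at each position in order: 0 ✓, 1 ✓, 2 ✓.
At position 3 the labels are {valid}, so ¬retry → ¬valid is false there. This is the first violation.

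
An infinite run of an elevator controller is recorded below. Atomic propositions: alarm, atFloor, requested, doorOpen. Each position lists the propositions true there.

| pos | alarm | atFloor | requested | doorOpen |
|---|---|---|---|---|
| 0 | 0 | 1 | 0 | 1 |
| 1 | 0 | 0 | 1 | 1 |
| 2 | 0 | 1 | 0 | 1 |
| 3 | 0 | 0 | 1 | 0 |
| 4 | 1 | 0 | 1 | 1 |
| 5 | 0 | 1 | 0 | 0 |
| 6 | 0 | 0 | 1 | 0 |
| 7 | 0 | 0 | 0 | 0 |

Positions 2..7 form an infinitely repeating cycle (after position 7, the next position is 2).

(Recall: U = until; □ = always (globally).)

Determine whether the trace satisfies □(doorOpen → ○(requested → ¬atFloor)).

Holds

doorOpen → ○(requested → ¬atFloor) holds at every position 0..7, and those are all positions ever visited, so □(doorOpen → ○(requested → ¬atFloor)) holds.
Positions where doorOpen holds: 0, 1, 2, 4.
Check ○(requested → ¬atFloor) at each: 0→ok, 1→ok, 2→ok, 4→ok.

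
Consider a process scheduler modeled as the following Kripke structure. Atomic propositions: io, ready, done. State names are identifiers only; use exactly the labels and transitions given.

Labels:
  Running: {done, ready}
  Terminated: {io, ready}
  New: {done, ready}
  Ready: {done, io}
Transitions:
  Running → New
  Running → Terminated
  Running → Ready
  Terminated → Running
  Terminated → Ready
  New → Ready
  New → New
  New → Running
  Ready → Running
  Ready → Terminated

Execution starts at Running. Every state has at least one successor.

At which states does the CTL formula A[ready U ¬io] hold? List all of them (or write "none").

{Running, New}

States satisfying ready: {Running, Terminated, New}.
States satisfying ¬io: {Running, New}.
States satisfying A[ready U ¬io]: {Running, New}.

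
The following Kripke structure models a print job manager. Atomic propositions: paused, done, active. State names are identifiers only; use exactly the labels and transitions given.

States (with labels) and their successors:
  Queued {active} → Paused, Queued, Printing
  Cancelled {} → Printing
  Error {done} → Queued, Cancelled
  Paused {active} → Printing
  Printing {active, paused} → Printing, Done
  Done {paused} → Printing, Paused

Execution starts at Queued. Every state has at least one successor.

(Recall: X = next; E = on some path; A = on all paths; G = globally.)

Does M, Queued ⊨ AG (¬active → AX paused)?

No

States satisfying ¬active → AX paused: {Queued, Cancelled, Paused, Printing}.
States satisfying AG (¬active → AX paused): ∅.
Done is reachable from Queued and violates ¬active → AX paused, so AG fails at Queued.
Queued ∉ Sat(AG (¬active → AX paused)).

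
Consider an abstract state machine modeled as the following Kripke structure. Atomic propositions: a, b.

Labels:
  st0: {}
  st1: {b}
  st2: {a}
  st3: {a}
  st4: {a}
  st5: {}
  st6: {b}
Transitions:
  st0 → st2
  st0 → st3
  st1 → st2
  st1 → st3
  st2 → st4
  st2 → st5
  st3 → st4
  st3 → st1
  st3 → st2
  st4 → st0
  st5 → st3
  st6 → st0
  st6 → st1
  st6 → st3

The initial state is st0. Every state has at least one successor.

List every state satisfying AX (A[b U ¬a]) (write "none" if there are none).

States satisfying A[b U ¬a]: {st0, st1, st5, st6}.
States satisfying AX (A[b U ¬a]): {st4}.

{st4}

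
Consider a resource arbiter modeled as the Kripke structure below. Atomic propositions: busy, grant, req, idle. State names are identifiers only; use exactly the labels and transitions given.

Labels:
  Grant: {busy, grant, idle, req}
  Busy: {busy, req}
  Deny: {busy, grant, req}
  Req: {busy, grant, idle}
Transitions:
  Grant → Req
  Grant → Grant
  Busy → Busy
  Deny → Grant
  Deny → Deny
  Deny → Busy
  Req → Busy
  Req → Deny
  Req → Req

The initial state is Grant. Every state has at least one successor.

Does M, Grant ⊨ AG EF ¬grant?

Satisfied

States satisfying EF ¬grant: {Grant, Busy, Deny, Req}.
States satisfying AG EF ¬grant: {Grant, Busy, Deny, Req}.
Every state reachable from Grant satisfies EF ¬grant.
Grant ∈ Sat(AG EF ¬grant).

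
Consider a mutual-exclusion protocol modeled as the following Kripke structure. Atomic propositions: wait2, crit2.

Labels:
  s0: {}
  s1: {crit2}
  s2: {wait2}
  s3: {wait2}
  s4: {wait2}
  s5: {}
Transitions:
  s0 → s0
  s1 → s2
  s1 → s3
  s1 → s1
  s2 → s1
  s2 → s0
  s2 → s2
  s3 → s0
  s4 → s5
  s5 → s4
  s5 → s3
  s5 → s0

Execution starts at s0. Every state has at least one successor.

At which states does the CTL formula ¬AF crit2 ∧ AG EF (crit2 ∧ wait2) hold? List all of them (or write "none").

none

States satisfying crit2: {s1}.
States satisfying AF crit2: {s1}.
States satisfying ¬AF crit2: {s0, s2, s3, s4, s5}.
States satisfying EF (crit2 ∧ wait2): ∅.
States satisfying AG EF (crit2 ∧ wait2): ∅.
States satisfying ¬AF crit2 ∧ AG EF (crit2 ∧ wait2): ∅.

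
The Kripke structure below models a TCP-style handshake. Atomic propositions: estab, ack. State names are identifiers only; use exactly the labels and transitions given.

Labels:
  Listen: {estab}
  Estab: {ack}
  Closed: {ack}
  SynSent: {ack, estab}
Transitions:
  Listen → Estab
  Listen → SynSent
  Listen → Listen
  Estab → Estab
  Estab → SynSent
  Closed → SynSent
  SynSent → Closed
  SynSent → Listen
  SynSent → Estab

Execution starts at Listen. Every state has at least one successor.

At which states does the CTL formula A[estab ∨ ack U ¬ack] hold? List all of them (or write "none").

States satisfying estab ∨ ack: {Listen, Estab, Closed, SynSent}.
States satisfying ¬ack: {Listen}.
States satisfying A[estab ∨ ack U ¬ack]: {Listen}.

{Listen}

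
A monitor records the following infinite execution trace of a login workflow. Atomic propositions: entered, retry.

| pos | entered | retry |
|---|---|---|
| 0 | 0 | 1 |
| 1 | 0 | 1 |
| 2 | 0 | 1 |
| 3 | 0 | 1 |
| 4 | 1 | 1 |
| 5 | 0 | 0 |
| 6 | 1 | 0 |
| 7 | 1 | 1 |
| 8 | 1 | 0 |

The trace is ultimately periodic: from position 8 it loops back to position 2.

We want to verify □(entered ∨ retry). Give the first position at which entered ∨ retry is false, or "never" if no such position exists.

5

Check entered ∨ retry at each position in order: 0 ✓, 1 ✓, 2 ✓, 3 ✓, 4 ✓.
At position 5 the labels are {}, so entered ∨ retry is false there. This is the first violation.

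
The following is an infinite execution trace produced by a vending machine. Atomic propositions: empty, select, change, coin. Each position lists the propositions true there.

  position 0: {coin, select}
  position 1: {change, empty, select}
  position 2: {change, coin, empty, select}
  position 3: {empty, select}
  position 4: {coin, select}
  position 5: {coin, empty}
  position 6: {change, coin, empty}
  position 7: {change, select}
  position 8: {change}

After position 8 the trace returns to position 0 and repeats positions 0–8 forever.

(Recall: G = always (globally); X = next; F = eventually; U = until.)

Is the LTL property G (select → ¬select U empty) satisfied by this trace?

No

select → ¬select U empty must hold at every position from 0 onward. It fails at position 0, so G (select → ¬select U empty) is false.
Positions where select holds: 0, 1, 2, 3, 4, 7.
Check ¬select U empty at each: 0→fails, 1→ok, 2→ok, 3→ok, 4→fails, 7→fails.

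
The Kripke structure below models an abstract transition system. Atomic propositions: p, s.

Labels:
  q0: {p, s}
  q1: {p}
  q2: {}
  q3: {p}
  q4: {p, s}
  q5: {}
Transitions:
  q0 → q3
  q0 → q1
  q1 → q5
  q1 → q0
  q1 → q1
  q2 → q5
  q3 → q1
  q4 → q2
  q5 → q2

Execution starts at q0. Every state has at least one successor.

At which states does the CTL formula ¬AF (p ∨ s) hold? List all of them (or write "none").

{q2, q5}

States satisfying p ∨ s: {q0, q1, q3, q4}.
States satisfying AF (p ∨ s): {q0, q1, q3, q4}.
States satisfying ¬AF (p ∨ s): {q2, q5}.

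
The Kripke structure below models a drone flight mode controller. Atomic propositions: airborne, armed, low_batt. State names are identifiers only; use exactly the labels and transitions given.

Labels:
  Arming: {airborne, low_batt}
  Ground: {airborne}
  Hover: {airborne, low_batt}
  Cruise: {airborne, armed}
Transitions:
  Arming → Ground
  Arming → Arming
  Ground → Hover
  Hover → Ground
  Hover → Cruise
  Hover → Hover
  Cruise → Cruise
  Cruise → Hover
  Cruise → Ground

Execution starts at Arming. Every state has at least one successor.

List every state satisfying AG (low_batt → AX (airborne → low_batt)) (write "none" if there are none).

none

States satisfying low_batt → AX (airborne → low_batt): {Ground, Cruise}.
States satisfying AG (low_batt → AX (airborne → low_batt)): ∅.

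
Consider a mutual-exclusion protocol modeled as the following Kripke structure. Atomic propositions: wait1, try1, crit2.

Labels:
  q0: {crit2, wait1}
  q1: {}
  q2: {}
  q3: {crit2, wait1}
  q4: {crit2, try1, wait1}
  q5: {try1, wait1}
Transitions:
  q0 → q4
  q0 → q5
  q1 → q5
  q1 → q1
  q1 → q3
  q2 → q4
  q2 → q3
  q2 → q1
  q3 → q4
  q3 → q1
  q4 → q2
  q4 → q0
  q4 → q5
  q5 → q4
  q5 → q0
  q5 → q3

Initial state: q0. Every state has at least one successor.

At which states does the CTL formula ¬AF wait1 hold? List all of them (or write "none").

States satisfying wait1: {q0, q3, q4, q5}.
States satisfying AF wait1: {q0, q3, q4, q5}.
States satisfying ¬AF wait1: {q1, q2}.

{q1, q2}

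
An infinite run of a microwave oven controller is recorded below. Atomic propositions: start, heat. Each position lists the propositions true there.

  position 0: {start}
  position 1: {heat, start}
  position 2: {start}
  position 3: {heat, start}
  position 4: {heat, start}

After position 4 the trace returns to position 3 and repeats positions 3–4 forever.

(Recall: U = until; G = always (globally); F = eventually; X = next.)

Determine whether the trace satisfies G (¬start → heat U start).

Satisfied

¬start → heat U start holds at every position 0..4, and those are all positions ever visited, so G (¬start → heat U start) holds.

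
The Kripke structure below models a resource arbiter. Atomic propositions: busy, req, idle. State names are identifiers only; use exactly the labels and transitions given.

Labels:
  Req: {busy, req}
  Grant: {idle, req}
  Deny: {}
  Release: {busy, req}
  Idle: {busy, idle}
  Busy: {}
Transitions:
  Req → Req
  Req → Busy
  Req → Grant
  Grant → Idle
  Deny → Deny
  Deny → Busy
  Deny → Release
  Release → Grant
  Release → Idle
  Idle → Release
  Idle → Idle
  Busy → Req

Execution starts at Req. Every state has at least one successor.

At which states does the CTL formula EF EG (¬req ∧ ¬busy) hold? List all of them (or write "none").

States satisfying EG (¬req ∧ ¬busy): {Deny}.
States satisfying EF EG (¬req ∧ ¬busy): {Deny}.

{Deny}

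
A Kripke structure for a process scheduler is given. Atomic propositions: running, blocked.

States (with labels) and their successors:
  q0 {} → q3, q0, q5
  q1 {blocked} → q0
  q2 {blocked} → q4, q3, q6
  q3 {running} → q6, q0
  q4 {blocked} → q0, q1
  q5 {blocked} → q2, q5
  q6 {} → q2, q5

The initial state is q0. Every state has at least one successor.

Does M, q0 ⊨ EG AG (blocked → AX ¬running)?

States satisfying AG (blocked → AX ¬running): ∅.
States satisfying EG AG (blocked → AX ¬running): ∅.
No suitable path/successor from q0 witnesses the formula.
q0 ∉ Sat(EG AG (blocked → AX ¬running)).

Does not hold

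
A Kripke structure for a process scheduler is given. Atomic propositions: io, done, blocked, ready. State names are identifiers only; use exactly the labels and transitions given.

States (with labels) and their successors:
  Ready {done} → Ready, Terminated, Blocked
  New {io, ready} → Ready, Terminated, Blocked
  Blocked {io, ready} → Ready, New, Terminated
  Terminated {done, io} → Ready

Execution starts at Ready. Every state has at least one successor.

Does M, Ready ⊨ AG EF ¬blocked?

States satisfying EF ¬blocked: {Ready, New, Blocked, Terminated}.
States satisfying AG EF ¬blocked: {Ready, New, Blocked, Terminated}.
Every state reachable from Ready satisfies EF ¬blocked.
Ready ∈ Sat(AG EF ¬blocked).

Satisfied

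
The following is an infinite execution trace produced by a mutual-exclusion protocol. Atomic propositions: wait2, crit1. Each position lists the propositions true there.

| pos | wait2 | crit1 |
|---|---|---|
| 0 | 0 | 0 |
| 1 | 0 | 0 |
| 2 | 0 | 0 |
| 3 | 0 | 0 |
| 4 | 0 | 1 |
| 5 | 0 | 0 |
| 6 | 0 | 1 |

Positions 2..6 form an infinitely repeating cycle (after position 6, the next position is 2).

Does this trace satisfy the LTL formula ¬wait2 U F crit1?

Yes

Walking from position 0: F crit1 first holds at position 0, and ¬wait2 holds at every earlier position along the way, so ¬wait2 U F crit1 holds.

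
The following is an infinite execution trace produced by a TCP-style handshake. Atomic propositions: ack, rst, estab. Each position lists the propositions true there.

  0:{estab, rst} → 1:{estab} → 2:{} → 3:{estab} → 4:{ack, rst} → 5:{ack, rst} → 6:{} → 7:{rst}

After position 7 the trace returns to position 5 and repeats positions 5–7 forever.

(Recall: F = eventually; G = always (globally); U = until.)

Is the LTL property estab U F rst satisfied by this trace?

Walking from position 0: F rst first holds at position 0, and estab holds at every earlier position along the way, so estab U F rst holds.

Satisfied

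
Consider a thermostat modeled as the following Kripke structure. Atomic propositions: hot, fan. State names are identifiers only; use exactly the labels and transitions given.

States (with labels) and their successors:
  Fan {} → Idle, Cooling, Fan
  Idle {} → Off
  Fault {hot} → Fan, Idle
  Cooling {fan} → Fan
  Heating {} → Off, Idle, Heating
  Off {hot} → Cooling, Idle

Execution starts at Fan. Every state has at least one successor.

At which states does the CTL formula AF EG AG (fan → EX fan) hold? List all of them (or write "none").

States satisfying EG AG (fan → EX fan): ∅.
States satisfying AF EG AG (fan → EX fan): ∅.

none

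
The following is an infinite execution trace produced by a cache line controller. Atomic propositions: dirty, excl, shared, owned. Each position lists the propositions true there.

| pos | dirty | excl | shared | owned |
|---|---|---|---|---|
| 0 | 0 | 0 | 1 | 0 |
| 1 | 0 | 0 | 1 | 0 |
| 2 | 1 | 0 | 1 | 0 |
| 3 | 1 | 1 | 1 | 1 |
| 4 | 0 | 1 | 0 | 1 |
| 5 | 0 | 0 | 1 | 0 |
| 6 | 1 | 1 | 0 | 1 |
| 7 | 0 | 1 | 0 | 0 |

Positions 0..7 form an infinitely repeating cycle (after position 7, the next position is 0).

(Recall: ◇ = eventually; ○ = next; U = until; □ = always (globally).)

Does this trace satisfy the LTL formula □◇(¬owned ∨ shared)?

Yes

◇(¬owned ∨ shared) holds at every position 0..7, and those are all positions ever visited, so □◇(¬owned ∨ shared) holds.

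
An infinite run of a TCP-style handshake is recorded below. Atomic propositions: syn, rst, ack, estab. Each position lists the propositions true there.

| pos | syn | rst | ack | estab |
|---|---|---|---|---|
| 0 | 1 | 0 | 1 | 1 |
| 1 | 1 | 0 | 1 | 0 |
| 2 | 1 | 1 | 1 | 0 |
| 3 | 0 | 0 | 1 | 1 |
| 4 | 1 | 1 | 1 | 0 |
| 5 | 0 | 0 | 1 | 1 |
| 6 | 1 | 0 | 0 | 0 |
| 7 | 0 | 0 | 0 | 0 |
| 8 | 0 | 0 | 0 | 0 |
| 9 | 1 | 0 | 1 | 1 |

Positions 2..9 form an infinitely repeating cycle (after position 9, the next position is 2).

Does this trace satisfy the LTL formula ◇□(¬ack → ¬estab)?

□(¬ack → ¬estab) holds at position 0, which is reachable from 0, so ◇□(¬ack → ¬estab) holds.

Yes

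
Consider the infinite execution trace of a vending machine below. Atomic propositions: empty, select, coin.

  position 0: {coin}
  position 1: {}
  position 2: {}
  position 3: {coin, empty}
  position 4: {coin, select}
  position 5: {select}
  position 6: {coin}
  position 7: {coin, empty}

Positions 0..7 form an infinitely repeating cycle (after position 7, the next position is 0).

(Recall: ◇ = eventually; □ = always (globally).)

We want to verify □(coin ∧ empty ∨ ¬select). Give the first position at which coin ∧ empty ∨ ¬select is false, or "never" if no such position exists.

Check coin ∧ empty ∨ ¬select at each position in order: 0 ✓, 1 ✓, 2 ✓, 3 ✓.
At position 4 the labels are {coin, select}, so coin ∧ empty ∨ ¬select is false there. This is the first violation.

4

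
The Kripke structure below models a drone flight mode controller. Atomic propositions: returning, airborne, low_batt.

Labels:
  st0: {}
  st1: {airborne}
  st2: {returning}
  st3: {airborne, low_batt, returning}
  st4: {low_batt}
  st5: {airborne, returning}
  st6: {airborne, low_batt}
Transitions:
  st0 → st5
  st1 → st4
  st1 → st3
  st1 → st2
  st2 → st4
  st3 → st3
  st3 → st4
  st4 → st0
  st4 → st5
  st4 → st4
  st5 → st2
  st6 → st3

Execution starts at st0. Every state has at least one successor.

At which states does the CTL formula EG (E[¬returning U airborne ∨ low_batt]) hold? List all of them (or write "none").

States satisfying E[¬returning U airborne ∨ low_batt]: {st0, st1, st3, st4, st5, st6}.
States satisfying EG (E[¬returning U airborne ∨ low_batt]): {st1, st3, st4, st6}.

{st1, st3, st4, st6}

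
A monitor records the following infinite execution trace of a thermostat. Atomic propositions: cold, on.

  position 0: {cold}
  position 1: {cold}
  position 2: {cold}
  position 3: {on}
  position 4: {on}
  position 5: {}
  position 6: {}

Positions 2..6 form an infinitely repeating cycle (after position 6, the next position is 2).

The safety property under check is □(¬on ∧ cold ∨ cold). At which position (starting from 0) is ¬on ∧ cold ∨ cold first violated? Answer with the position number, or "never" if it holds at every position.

3

Check ¬on ∧ cold ∨ cold at each position in order: 0 ✓, 1 ✓, 2 ✓.
At position 3 the labels are {on}, so ¬on ∧ cold ∨ cold is false there. This is the first violation.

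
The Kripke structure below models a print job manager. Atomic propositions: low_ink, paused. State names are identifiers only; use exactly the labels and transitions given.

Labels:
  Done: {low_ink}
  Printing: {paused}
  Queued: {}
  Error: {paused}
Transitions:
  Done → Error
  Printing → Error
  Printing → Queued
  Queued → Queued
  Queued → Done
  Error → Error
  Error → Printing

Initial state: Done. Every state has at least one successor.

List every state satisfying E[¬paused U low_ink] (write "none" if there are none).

{Done, Queued}

States satisfying ¬paused: {Done, Queued}.
States satisfying low_ink: {Done}.
States satisfying E[¬paused U low_ink]: {Done, Queued}.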